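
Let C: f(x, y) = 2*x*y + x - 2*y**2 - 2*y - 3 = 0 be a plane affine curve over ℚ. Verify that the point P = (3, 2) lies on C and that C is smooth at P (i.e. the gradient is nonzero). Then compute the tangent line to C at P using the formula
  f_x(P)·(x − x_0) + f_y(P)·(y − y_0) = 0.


Tangent line at P: 5*x - 4*y - 7 = 0.

Step 1: f(3, 2) = 0, so P lies on C.
Step 2: partial derivatives
  f_x(x, y) = 2*y + 1, f_y(x, y) = 2*x - 4*y - 2.
  f_x(P) = 5, f_y(P) = -4 (gradient nonzero, so P is smooth).
Step 3: tangent line at P: 5·(x − 3) + -4·(y − 2) = 0.
Expanding: 5*x - 4*y - 7 = 0.


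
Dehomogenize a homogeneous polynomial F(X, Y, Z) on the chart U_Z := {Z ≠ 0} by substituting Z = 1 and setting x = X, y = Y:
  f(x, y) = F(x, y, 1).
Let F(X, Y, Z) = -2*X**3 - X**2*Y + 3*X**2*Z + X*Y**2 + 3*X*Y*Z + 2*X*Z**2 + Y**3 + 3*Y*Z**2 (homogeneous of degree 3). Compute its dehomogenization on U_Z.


f(x, y) = -2*x**3 - x**2*y + 3*x**2 + x*y**2 + 3*x*y + 2*x + y**3 + 3*y

On U_Z we set Z = 1. Each monomial c·X^i·Y^j·Z^k in F becomes c·x^i·y^j·1^k = c·x^i·y^j.
Substituting Z = 1: F(X, Y, 1) = -2*x**3 - x**2*y + 3*x**2 + x*y**2 + 3*x*y + 2*x + y**3 + 3*y.
Note: deg(f) ≤ deg(F) = 3; strict inequality happens when F is divisible by Z (lost terms).


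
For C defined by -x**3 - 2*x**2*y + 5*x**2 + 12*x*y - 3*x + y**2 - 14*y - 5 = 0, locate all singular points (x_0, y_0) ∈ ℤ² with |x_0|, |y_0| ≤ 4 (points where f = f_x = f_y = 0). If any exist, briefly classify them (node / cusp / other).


Singular points: {(3, -2)}; classification: cusp.

Compute partial derivatives:
  f_x = -3*x**2 - 4*x*y + 10*x + 12*y - 3.
  f_y = -2*x**2 + 12*x + 2*y - 14.
Scan x_0 ∈ {−4, ..., 4}. For each x_0, f_y(x_0, y) is a polynomial in y; find its integer roots y ∈ {−4, ..., 4}, then test f_x and f at those candidates.
  x = -4: f_y(-4, y) = 2*y - 94; no integer root y with |y| ≤ 4.
  x = -3: f_y(-3, y) = 2*y - 68; no integer root y with |y| ≤ 4.
  x = -2: f_y(-2, y) = 2*y - 46; no integer root y with |y| ≤ 4.
  x = -1: f_y(-1, y) = 2*y - 28; no integer root y with |y| ≤ 4.
  x = 0: f_y(0, y) = 2*y - 14; no integer root y with |y| ≤ 4.
  x = 1: f_y(1, y) = 2*y - 4; vanishes at y ∈ {2}. (1, 2): f_x = 20 ≠ 0.
  x = 2: f_y(2, y) = 2*y + 2; vanishes at y ∈ {-1}. (2, -1): f_x = 1 ≠ 0.
  x = 3: f_y(3, y) = 2*y + 4; vanishes at y ∈ {-2}. (3, -2): f_x = 0, f = 0 — SINGULAR.
  x = 4: f_y(4, y) = 2*y + 2; vanishes at y ∈ {-1}. (4, -1): f_x = -7 ≠ 0.
Only singular point on the grid: (3, -2).
Classify: substitute x = 3 + u, y = -2 + v and expand: f = -u**3 - 2*u**2*v + v**2.
No constant or linear terms (consistent with a singular point). Quadratic part: v**2. Cubic part: -u**3 - 2*u**2*v.
The quadratic part v**2 is a perfect square, so there is a single (double) tangent line v = 0, i.e. y = -2. Restricting the cubic part to that line (v = 0) leaves -u**3 ≠ 0, so f is not divisible by v and the branch is v² ≈ u**3 to lowest order — this is a cusp.
Classification: cusp.


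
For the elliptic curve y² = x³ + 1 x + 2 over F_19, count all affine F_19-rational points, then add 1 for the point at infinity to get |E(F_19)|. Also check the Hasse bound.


Affine points = {(1, 2), (1, 17), (8, 3), (8, 16), (10, 9), (10, 10), (14, 9), (14, 10), (17, 7), (17, 12), (18, 0)}; affine count = 11; |E(F_19)| = 12.

Discriminant check: Δ ∝ 4a³ + 27b² = 4·1³ + 27·2² = 4·1 + 27·4 ≡ 17 (mod 19). Nonzero ⇒ E is nonsingular.
For each x ∈ F_19, compute rhs = x³ + 1·x + 2 mod 19, then count y ∈ F_19 with y² ≡ rhs.
  x = 0: rhs = 2, matching y values: none (0 points).
  x = 1: rhs = 4, matching y values: 2, 17 (2 points).
  x = 2: rhs = 12, matching y values: none (0 points).
  x = 3: rhs = 13, matching y values: none (0 points).
  x = 4: rhs = 13, matching y values: none (0 points).
  x = 5: rhs = 18, matching y values: none (0 points).
  x = 6: rhs = 15, matching y values: none (0 points).
  x = 7: rhs = 10, matching y values: none (0 points).
  x = 8: rhs = 9, matching y values: 3, 16 (2 points).
  x = 9: rhs = 18, matching y values: none (0 points).
  x = 10: rhs = 5, matching y values: 9, 10 (2 points).
  x = 11: rhs = 14, matching y values: none (0 points).
  x = 12: rhs = 13, matching y values: none (0 points).
  x = 13: rhs = 8, matching y values: none (0 points).
  x = 14: rhs = 5, matching y values: 9, 10 (2 points).
  x = 15: rhs = 10, matching y values: none (0 points).
  x = 16: rhs = 10, matching y values: none (0 points).
  x = 17: rhs = 11, matching y values: 7, 12 (2 points).
  x = 18: rhs = 0, matching y values: 0 (1 points).
Total affine count: 11.
Full point count |E(F_19)| = 11 + 1 = 12.
Hasse bound: |12 − (19+1)| = |-8| = 8 ≤ 2√19 ≈ 8.7178 ✓.


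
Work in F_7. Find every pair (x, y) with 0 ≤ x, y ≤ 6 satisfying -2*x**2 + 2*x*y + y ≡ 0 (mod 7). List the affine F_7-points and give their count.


Affine F_7-points: {(0, 0), (1, 3), (2, 3), (4, 2), (5, 2), (6, 5)}; count = 6.

For each of the 49 pairs (x, y) ∈ F_7², evaluate f(x, y) mod 7. Record the zeros.
  x = 0: [0↦0, 1↦1, 2↦2, 3↦3, 4↦4, 5↦5, 6↦6]  zeros at y ∈ {0}
  x = 1: [0↦5, 1↦1, 2↦4, 3↦0, 4↦3, 5↦6, 6↦2]  zeros at y ∈ {3}
  x = 2: [0↦6, 1↦4, 2↦2, 3↦0, 4↦5, 5↦3, 6↦1]  zeros at y ∈ {3}
  x = 3: [0↦3, 1↦3, 2↦3, 3↦3, 4↦3, 5↦3, 6↦3]  zeros at y ∈ ∅
  x = 4: [0↦3, 1↦5, 2↦0, 3↦2, 4↦4, 5↦6, 6↦1]  zeros at y ∈ {2}
  x = 5: [0↦6, 1↦3, 2↦0, 3↦4, 4↦1, 5↦5, 6↦2]  zeros at y ∈ {2}
  x = 6: [0↦5, 1↦4, 2↦3, 3↦2, 4↦1, 5↦0, 6↦6]  zeros at y ∈ {5}
Collecting zeros: affine points = {(0, 0), (1, 3), (2, 3), (4, 2), (5, 2), (6, 5)}.
Total count |C(F_7)_aff| = 6.


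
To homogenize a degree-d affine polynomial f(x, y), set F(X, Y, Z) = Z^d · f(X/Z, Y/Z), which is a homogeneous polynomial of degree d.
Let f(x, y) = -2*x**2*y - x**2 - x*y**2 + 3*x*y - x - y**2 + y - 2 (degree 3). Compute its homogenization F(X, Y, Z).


F(X, Y, Z) = -2*X**2*Y - X**2*Z - X*Y**2 + 3*X*Y*Z - X*Z**2 - Y**2*Z + Y*Z**2 - 2*Z**3

deg(f) = 3.
Substitute x = X/Z, y = Y/Z into f, then multiply by Z^3.
  monomial -2·x^2·y^1 ↦ -2·X^2·Y^1·Z^0.
  monomial -1·x^2·y^0 ↦ -1·X^2·Y^0·Z^1.
  monomial -1·x^1·y^2 ↦ -1·X^1·Y^2·Z^0.
  monomial 3·x^1·y^1 ↦ 3·X^1·Y^1·Z^1.
  monomial -1·x^1·y^0 ↦ -1·X^1·Y^0·Z^2.
  monomial -1·x^0·y^2 ↦ -1·X^0·Y^2·Z^1.
  monomial 1·x^0·y^1 ↦ 1·X^0·Y^1·Z^2.
  monomial -2·x^0·y^0 ↦ -2·X^0·Y^0·Z^3.
Collecting: F(X, Y, Z) = -2*X**2*Y - X**2*Z - X*Y**2 + 3*X*Y*Z - X*Z**2 - Y**2*Z + Y*Z**2 - 2*Z**3.


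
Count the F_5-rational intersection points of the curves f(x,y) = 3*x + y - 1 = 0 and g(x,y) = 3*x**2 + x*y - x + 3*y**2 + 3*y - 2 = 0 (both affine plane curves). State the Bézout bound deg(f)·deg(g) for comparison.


Common zeros: ∅; count = 0; Bézout bound = 2.

deg(f) = 1, deg(g) = 2, so Bézout bound = 2.
Scan x ∈ F_5. For each x, list the y ∈ F_5 with f(x, y) ≡ 0 and those with g(x, y) ≡ 0 (mod 5); the common zeros in that column are the intersection.
  x = 0: f ≡ 0 at y ∈ {1}; g ≡ 0 at y ∈ ∅; common: ∅.
  x = 1: f ≡ 0 at y ∈ {3}; g ≡ 0 at y ∈ {0, 2}; common: ∅.
  x = 2: f ≡ 0 at y ∈ {0}; g ≡ 0 at y ∈ {2, 3}; common: ∅.
  x = 3: f ≡ 0 at y ∈ {2}; g ≡ 0 at y ∈ ∅; common: ∅.
  x = 4: f ≡ 0 at y ∈ {4}; g ≡ 0 at y ∈ {3}; common: ∅.
Collecting: common zeros = ∅, so the count is 0.
Comparison with the Bézout bound: 0 ≤ 2 = deg(f)·deg(g), as expected for curves with no common component (the affine F_5-count falls short of the bound because intersections may lie at infinity, over extension fields, or carry multiplicity).


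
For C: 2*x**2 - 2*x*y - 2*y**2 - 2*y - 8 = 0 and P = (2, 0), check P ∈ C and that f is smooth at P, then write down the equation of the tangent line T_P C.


Tangent line at P: 8*x - 6*y - 16 = 0.

Step 1: f(2, 0) = 0, so P lies on C.
Step 2: partial derivatives
  f_x(x, y) = 4*x - 2*y, f_y(x, y) = -2*x - 4*y - 2.
  f_x(P) = 8, f_y(P) = -6 (gradient nonzero, so P is smooth).
Step 3: tangent line at P: 8·(x − 2) + -6·(y − 0) = 0.
Expanding: 8*x - 6*y - 16 = 0.


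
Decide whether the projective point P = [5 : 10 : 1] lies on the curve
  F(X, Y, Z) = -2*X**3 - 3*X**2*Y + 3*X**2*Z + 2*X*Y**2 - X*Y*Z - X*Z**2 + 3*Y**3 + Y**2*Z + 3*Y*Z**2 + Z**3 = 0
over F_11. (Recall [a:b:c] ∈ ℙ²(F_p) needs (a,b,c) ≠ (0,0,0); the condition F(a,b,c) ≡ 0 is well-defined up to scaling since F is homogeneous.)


F(5,10,1) ≡ 5 (mod 11); P is NOT on the curve.

Evaluate F(5, 10, 1) term-by-term (mod 11).
  -2*X**3 ↦ -2·125·1·1 = -250
  -3*X**2*Y ↦ -3·25·10·1 = -750
  3*X**2*Z ↦ 3·25·1·1 = 75
  2*X*Y**2 ↦ 2·5·100·1 = 1000
  -X*Y*Z ↦ -1·5·10·1 = -50
  -X*Z**2 ↦ -1·5·1·1 = -5
  3*Y**3 ↦ 3·1·1000·1 = 3000
  Y**2*Z ↦ 1·1·100·1 = 100
  3*Y*Z**2 ↦ 3·1·10·1 = 30
  Z**3 ↦ 1·1·1·1 = 1
Sum: F(5, 10, 1) = (-250) + (-750) + (75) + (1000) + (-50) + (-5) + (3000) + (100) + (30) + (1) = 3151.
Reducing mod 11: 3151 ≡ 5 (mod 11).
Since F(a, b, c) ≡ 5 ≠ 0 (mod 11), P does NOT lie on the curve.


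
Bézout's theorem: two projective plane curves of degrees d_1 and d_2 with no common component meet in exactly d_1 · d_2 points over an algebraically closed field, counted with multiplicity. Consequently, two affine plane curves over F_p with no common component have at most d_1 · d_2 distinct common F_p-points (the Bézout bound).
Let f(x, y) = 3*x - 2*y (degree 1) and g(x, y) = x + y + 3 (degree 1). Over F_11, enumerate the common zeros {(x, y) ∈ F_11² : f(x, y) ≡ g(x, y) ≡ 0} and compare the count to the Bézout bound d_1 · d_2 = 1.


Common zeros: {(1, 7)}; count = 1; Bézout bound = 1.

deg(f) = 1, deg(g) = 1, so Bézout bound = 1.
Scan x ∈ F_11. For each x, list the y ∈ F_11 with f(x, y) ≡ 0 and those with g(x, y) ≡ 0 (mod 11); the common zeros in that column are the intersection.
  x = 0: f ≡ 0 at y ∈ {0}; g ≡ 0 at y ∈ {8}; common: ∅.
  x = 1: f ≡ 0 at y ∈ {7}; g ≡ 0 at y ∈ {7}; common: {7}.
  x = 2: f ≡ 0 at y ∈ {3}; g ≡ 0 at y ∈ {6}; common: ∅.
  x = 3: f ≡ 0 at y ∈ {10}; g ≡ 0 at y ∈ {5}; common: ∅.
  x = 4: f ≡ 0 at y ∈ {6}; g ≡ 0 at y ∈ {4}; common: ∅.
  x = 5: f ≡ 0 at y ∈ {2}; g ≡ 0 at y ∈ {3}; common: ∅.
  x = 6: f ≡ 0 at y ∈ {9}; g ≡ 0 at y ∈ {2}; common: ∅.
  x = 7: f ≡ 0 at y ∈ {5}; g ≡ 0 at y ∈ {1}; common: ∅.
  x = 8: f ≡ 0 at y ∈ {1}; g ≡ 0 at y ∈ {0}; common: ∅.
  x = 9: f ≡ 0 at y ∈ {8}; g ≡ 0 at y ∈ {10}; common: ∅.
  x = 10: f ≡ 0 at y ∈ {4}; g ≡ 0 at y ∈ {9}; common: ∅.
Collecting: common zeros = {(1, 7)}, so the count is 1.
Comparison with the Bézout bound: 1 ≤ 1 = deg(f)·deg(g), as expected for curves with no common component (the bound is attained).


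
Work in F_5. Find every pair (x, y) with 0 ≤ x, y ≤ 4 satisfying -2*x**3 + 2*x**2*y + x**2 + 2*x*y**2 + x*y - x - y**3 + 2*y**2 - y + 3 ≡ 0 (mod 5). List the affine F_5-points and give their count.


Affine F_5-points: {(3, 0), (3, 3), (4, 3)}; count = 3.

For each of the 25 pairs (x, y) ∈ F_5², evaluate f(x, y) mod 5. Record the zeros.
  x = 0: [0↦3, 1↦3, 2↦1, 3↦1, 4↦2]  zeros at y ∈ ∅
  x = 1: [0↦1, 1↦1, 2↦3, 3↦1, 4↦4]  zeros at y ∈ ∅
  x = 2: [0↦4, 1↦3, 2↦3, 3↦3, 4↦2]  zeros at y ∈ ∅
  x = 3: [0↦0, 1↦2, 2↦4, 3↦0, 4↦4]  zeros at y ∈ {0, 3}
  x = 4: [0↦2, 1↦1, 2↦4, 3↦0, 4↦3]  zeros at y ∈ {3}
Collecting zeros: affine points = {(3, 0), (3, 3), (4, 3)}.
Total count |C(F_5)_aff| = 3.


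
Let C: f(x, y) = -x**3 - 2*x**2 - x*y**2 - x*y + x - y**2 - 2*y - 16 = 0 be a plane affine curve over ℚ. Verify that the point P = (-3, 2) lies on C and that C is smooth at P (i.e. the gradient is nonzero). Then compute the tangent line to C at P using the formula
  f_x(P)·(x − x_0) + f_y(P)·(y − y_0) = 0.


Tangent line at P: -20*x + 9*y - 78 = 0.

Step 1: f(-3, 2) = 0, so P lies on C.
Step 2: partial derivatives
  f_x(x, y) = -3*x**2 - 4*x - y**2 - y + 1, f_y(x, y) = -2*x*y - x - 2*y - 2.
  f_x(P) = -20, f_y(P) = 9 (gradient nonzero, so P is smooth).
Step 3: tangent line at P: -20·(x − -3) + 9·(y − 2) = 0.
Expanding: -20*x + 9*y - 78 = 0.


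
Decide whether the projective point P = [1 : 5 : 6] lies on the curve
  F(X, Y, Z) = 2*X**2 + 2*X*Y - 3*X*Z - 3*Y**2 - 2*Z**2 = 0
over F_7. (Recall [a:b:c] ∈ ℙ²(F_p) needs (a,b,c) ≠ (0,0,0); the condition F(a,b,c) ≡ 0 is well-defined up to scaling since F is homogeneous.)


F(1,5,6) ≡ 1 (mod 7); P is NOT on the curve.

Evaluate F(1, 5, 6) term-by-term (mod 7).
  2*X**2 ↦ 2·1·1·1 = 2
  2*X*Y ↦ 2·1·5·1 = 10
  -3*X*Z ↦ -3·1·1·6 = -18
  -3*Y**2 ↦ -3·1·25·1 = -75
  -2*Z**2 ↦ -2·1·1·36 = -72
Sum: F(1, 5, 6) = (2) + (10) + (-18) + (-75) + (-72) = -153.
Reducing mod 7: -153 ≡ 1 (mod 7).
Since F(a, b, c) ≡ 1 ≠ 0 (mod 7), P does NOT lie on the curve.


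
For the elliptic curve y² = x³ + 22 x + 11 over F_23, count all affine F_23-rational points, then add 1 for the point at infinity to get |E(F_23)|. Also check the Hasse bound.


Affine points = {(3, 9), (3, 14), (4, 5), (4, 18), (5, 4), (5, 19), (7, 5), (7, 18), (8, 3), (8, 20), (9, 8), (9, 15), (10, 9), (10, 14), (12, 5), (12, 18), (14, 2), (14, 21), (15, 6), (15, 17), (17, 10), (17, 13), (18, 11), (18, 12)}; affine count = 24; |E(F_23)| = 25.

Discriminant check: Δ ∝ 4a³ + 27b² = 4·22³ + 27·11² = 4·10648 + 27·121 ≡ 20 (mod 23). Nonzero ⇒ E is nonsingular.
For each x ∈ F_23, compute rhs = x³ + 22·x + 11 mod 23, then count y ∈ F_23 with y² ≡ rhs.
  x = 0: rhs = 11, matching y values: none (0 points).
  x = 1: rhs = 11, matching y values: none (0 points).
  x = 2: rhs = 17, matching y values: none (0 points).
  x = 3: rhs = 12, matching y values: 9, 14 (2 points).
  x = 4: rhs = 2, matching y values: 5, 18 (2 points).
  x = 5: rhs = 16, matching y values: 4, 19 (2 points).
  x = 6: rhs = 14, matching y values: none (0 points).
  x = 7: rhs = 2, matching y values: 5, 18 (2 points).
  x = 8: rhs = 9, matching y values: 3, 20 (2 points).
  x = 9: rhs = 18, matching y values: 8, 15 (2 points).
  x = 10: rhs = 12, matching y values: 9, 14 (2 points).
  x = 11: rhs = 20, matching y values: none (0 points).
  x = 12: rhs = 2, matching y values: 5, 18 (2 points).
  x = 13: rhs = 10, matching y values: none (0 points).
  x = 14: rhs = 4, matching y values: 2, 21 (2 points).
  x = 15: rhs = 13, matching y values: 6, 17 (2 points).
  x = 16: rhs = 20, matching y values: none (0 points).
  x = 17: rhs = 8, matching y values: 10, 13 (2 points).
  x = 18: rhs = 6, matching y values: 11, 12 (2 points).
  x = 19: rhs = 20, matching y values: none (0 points).
  x = 20: rhs = 10, matching y values: none (0 points).
  x = 21: rhs = 5, matching y values: none (0 points).
  x = 22: rhs = 11, matching y values: none (0 points).
Total affine count: 24.
Full point count |E(F_23)| = 24 + 1 = 25.
Hasse bound: |25 − (23+1)| = |1| = 1 ≤ 2√23 ≈ 9.5917 ✓.


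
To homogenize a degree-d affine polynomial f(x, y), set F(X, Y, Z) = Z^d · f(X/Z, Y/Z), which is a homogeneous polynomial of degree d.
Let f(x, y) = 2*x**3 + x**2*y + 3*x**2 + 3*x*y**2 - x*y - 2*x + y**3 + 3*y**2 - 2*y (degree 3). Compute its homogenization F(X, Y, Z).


F(X, Y, Z) = 2*X**3 + X**2*Y + 3*X**2*Z + 3*X*Y**2 - X*Y*Z - 2*X*Z**2 + Y**3 + 3*Y**2*Z - 2*Y*Z**2

deg(f) = 3.
Substitute x = X/Z, y = Y/Z into f, then multiply by Z^3.
  monomial 2·x^3·y^0 ↦ 2·X^3·Y^0·Z^0.
  monomial 1·x^2·y^1 ↦ 1·X^2·Y^1·Z^0.
  monomial 3·x^2·y^0 ↦ 3·X^2·Y^0·Z^1.
  monomial 3·x^1·y^2 ↦ 3·X^1·Y^2·Z^0.
  monomial -1·x^1·y^1 ↦ -1·X^1·Y^1·Z^1.
  monomial -2·x^1·y^0 ↦ -2·X^1·Y^0·Z^2.
  monomial 1·x^0·y^3 ↦ 1·X^0·Y^3·Z^0.
  monomial 3·x^0·y^2 ↦ 3·X^0·Y^2·Z^1.
  monomial -2·x^0·y^1 ↦ -2·X^0·Y^1·Z^2.
Collecting: F(X, Y, Z) = 2*X**3 + X**2*Y + 3*X**2*Z + 3*X*Y**2 - X*Y*Z - 2*X*Z**2 + Y**3 + 3*Y**2*Z - 2*Y*Z**2.


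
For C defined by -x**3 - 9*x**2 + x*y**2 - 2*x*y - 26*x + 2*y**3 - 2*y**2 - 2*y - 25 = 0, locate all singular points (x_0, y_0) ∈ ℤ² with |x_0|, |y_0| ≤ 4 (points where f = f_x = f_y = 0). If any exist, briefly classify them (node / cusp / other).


Singular points: {(-3, 1)}; classification: cusp.

Compute partial derivatives:
  f_x = -3*x**2 - 18*x + y**2 - 2*y - 26.
  f_y = 2*x*y - 2*x + 6*y**2 - 4*y - 2.
Scan x_0 ∈ {−4, ..., 4}. For each x_0, f_y(x_0, y) is a polynomial in y; find its integer roots y ∈ {−4, ..., 4}, then test f_x and f at those candidates.
  x = -4: f_y(-4, y) = 6*y**2 - 12*y + 6; vanishes at y ∈ {1}. (-4, 1): f_x = -3 ≠ 0.
  x = -3: f_y(-3, y) = 6*y**2 - 10*y + 4; vanishes at y ∈ {1}. (-3, 1): f_x = 0, f = 0 — SINGULAR.
  x = -2: f_y(-2, y) = 6*y**2 - 8*y + 2; vanishes at y ∈ {1}. (-2, 1): f_x = -3 ≠ 0.
  x = -1: f_y(-1, y) = 6*y**2 - 6*y; vanishes at y ∈ {0, 1}. (-1, 0): f_x = -11 ≠ 0; (-1, 1): f_x = -12 ≠ 0.
  x = 0: f_y(0, y) = 6*y**2 - 4*y - 2; vanishes at y ∈ {1}. (0, 1): f_x = -27 ≠ 0.
  x = 1: f_y(1, y) = 6*y**2 - 2*y - 4; vanishes at y ∈ {1}. (1, 1): f_x = -48 ≠ 0.
  x = 2: f_y(2, y) = 6*y**2 - 6; vanishes at y ∈ {-1, 1}. (2, -1): f_x = -71 ≠ 0; (2, 1): f_x = -75 ≠ 0.
  x = 3: f_y(3, y) = 6*y**2 + 2*y - 8; vanishes at y ∈ {1}. (3, 1): f_x = -108 ≠ 0.
  x = 4: f_y(4, y) = 6*y**2 + 4*y - 10; vanishes at y ∈ {1}. (4, 1): f_x = -147 ≠ 0.
Only singular point on the grid: (-3, 1).
Classify: substitute x = -3 + u, y = 1 + v and expand: f = -u**3 + u*v**2 + 2*v**3 + v**2.
No constant or linear terms (consistent with a singular point). Quadratic part: v**2. Cubic part: -u**3 + u*v**2 + 2*v**3.
The quadratic part v**2 is a perfect square, so there is a single (double) tangent line v = 0, i.e. y = 1. Restricting the cubic part to that line (v = 0) leaves -u**3 ≠ 0, so f is not divisible by v and the branch is v² ≈ u**3 to lowest order — this is a cusp.
Classification: cusp.


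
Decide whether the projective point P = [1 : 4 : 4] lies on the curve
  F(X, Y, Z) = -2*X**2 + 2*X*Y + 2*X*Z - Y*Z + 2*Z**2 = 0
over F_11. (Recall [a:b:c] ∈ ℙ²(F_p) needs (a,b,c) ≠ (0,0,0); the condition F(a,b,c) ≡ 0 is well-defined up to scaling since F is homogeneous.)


F(1,4,4) ≡ 8 (mod 11); P is NOT on the curve.

Evaluate F(1, 4, 4) term-by-term (mod 11).
  -2*X**2 ↦ -2·1·1·1 = -2
  2*X*Y ↦ 2·1·4·1 = 8
  2*X*Z ↦ 2·1·1·4 = 8
  -Y*Z ↦ -1·1·4·4 = -16
  2*Z**2 ↦ 2·1·1·16 = 32
Sum: F(1, 4, 4) = (-2) + (8) + (8) + (-16) + (32) = 30.
Reducing mod 11: 30 ≡ 8 (mod 11).
Since F(a, b, c) ≡ 8 ≠ 0 (mod 11), P does NOT lie on the curve.


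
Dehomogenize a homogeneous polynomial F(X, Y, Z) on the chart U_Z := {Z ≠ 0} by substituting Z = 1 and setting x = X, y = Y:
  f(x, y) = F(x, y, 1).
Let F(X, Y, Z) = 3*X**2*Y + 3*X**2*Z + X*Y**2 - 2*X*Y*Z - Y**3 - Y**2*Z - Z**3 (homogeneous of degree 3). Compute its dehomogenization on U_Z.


f(x, y) = 3*x**2*y + 3*x**2 + x*y**2 - 2*x*y - y**3 - y**2 - 1

On U_Z we set Z = 1. Each monomial c·X^i·Y^j·Z^k in F becomes c·x^i·y^j·1^k = c·x^i·y^j.
Substituting Z = 1: F(X, Y, 1) = 3*x**2*y + 3*x**2 + x*y**2 - 2*x*y - y**3 - y**2 - 1.
Note: deg(f) ≤ deg(F) = 3; strict inequality happens when F is divisible by Z (lost terms).


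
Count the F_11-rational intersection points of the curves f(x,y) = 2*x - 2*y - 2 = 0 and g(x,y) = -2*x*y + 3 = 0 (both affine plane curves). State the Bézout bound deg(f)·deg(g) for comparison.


Common zeros: ∅; count = 0; Bézout bound = 2.

deg(f) = 1, deg(g) = 2, so Bézout bound = 2.
Scan x ∈ F_11. For each x, list the y ∈ F_11 with f(x, y) ≡ 0 and those with g(x, y) ≡ 0 (mod 11); the common zeros in that column are the intersection.
  x = 0: f ≡ 0 at y ∈ {10}; g ≡ 0 at y ∈ ∅; common: ∅.
  x = 1: f ≡ 0 at y ∈ {0}; g ≡ 0 at y ∈ {7}; common: ∅.
  x = 2: f ≡ 0 at y ∈ {1}; g ≡ 0 at y ∈ {9}; common: ∅.
  x = 3: f ≡ 0 at y ∈ {2}; g ≡ 0 at y ∈ {6}; common: ∅.
  x = 4: f ≡ 0 at y ∈ {3}; g ≡ 0 at y ∈ {10}; common: ∅.
  x = 5: f ≡ 0 at y ∈ {4}; g ≡ 0 at y ∈ {8}; common: ∅.
  x = 6: f ≡ 0 at y ∈ {5}; g ≡ 0 at y ∈ {3}; common: ∅.
  x = 7: f ≡ 0 at y ∈ {6}; g ≡ 0 at y ∈ {1}; common: ∅.
  x = 8: f ≡ 0 at y ∈ {7}; g ≡ 0 at y ∈ {5}; common: ∅.
  x = 9: f ≡ 0 at y ∈ {8}; g ≡ 0 at y ∈ {2}; common: ∅.
  x = 10: f ≡ 0 at y ∈ {9}; g ≡ 0 at y ∈ {4}; common: ∅.
Collecting: common zeros = ∅, so the count is 0.
Comparison with the Bézout bound: 0 ≤ 2 = deg(f)·deg(g), as expected for curves with no common component (the affine F_11-count falls short of the bound because intersections may lie at infinity, over extension fields, or carry multiplicity).


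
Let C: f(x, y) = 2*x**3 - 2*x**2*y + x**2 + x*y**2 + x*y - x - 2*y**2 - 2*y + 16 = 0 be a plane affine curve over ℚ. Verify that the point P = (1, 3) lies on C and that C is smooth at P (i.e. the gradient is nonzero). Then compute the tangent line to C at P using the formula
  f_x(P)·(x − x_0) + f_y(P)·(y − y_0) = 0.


Tangent line at P: 7*x - 9*y + 20 = 0.

Step 1: f(1, 3) = 0, so P lies on C.
Step 2: partial derivatives
  f_x(x, y) = 6*x**2 - 4*x*y + 2*x + y**2 + y - 1, f_y(x, y) = -2*x**2 + 2*x*y + x - 4*y - 2.
  f_x(P) = 7, f_y(P) = -9 (gradient nonzero, so P is smooth).
Step 3: tangent line at P: 7·(x − 1) + -9·(y − 3) = 0.
Expanding: 7*x - 9*y + 20 = 0.


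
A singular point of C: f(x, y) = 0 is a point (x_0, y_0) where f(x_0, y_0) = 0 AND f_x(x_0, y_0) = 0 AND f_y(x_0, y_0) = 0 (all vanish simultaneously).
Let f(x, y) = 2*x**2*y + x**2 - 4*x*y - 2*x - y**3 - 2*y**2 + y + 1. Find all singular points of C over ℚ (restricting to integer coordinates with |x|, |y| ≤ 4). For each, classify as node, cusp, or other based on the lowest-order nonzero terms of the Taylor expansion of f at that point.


Singular points: {(1, -1)}; classification: node.

Compute partial derivatives:
  f_x = 4*x*y + 2*x - 4*y - 2.
  f_y = 2*x**2 - 4*x - 3*y**2 - 4*y + 1.
Scan x_0 ∈ {−4, ..., 4}. For each x_0, f_y(x_0, y) is a polynomial in y; find its integer roots y ∈ {−4, ..., 4}, then test f_x and f at those candidates.
  x = -4: f_y(-4, y) = -3*y**2 - 4*y + 49; no integer root y with |y| ≤ 4.
  x = -3: f_y(-3, y) = -3*y**2 - 4*y + 31; no integer root y with |y| ≤ 4.
  x = -2: f_y(-2, y) = -3*y**2 - 4*y + 17; no integer root y with |y| ≤ 4.
  x = -1: f_y(-1, y) = -3*y**2 - 4*y + 7; vanishes at y ∈ {1}. (-1, 1): f_x = -12 ≠ 0.
  x = 0: f_y(0, y) = -3*y**2 - 4*y + 1; no integer root y with |y| ≤ 4.
  x = 1: f_y(1, y) = -3*y**2 - 4*y - 1; vanishes at y ∈ {-1}. (1, -1): f_x = 0, f = 0 — SINGULAR.
  x = 2: f_y(2, y) = -3*y**2 - 4*y + 1; no integer root y with |y| ≤ 4.
  x = 3: f_y(3, y) = -3*y**2 - 4*y + 7; vanishes at y ∈ {1}. (3, 1): f_x = 12 ≠ 0.
  x = 4: f_y(4, y) = -3*y**2 - 4*y + 17; no integer root y with |y| ≤ 4.
Only singular point on the grid: (1, -1).
Classify: substitute x = 1 + u, y = -1 + v and expand: f = 2*u**2*v - u**2 - v**3 + v**2.
No constant or linear terms (consistent with a singular point). Quadratic part: -u**2 + v**2. Cubic part: 2*u**2*v - v**3.
The quadratic part v**2 - u**2 = (v − u)(v + u) splits into two distinct linear factors, so there are two distinct tangent lines y − -1 = ±(x − 1) — this is a node (ordinary double point).
Classification: node.


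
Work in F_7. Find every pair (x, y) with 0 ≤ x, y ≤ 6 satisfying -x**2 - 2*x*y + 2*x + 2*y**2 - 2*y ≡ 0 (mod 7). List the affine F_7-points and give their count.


Affine F_7-points: {(0, 0), (0, 1), (1, 3), (1, 6), (2, 0), (2, 3), (3, 5), (3, 6)}; count = 8.

For each of the 49 pairs (x, y) ∈ F_7², evaluate f(x, y) mod 7. Record the zeros.
  x = 0: [0↦0, 1↦0, 2↦4, 3↦5, 4↦3, 5↦5, 6↦4]  zeros at y ∈ {0, 1}
  x = 1: [0↦1, 1↦6, 2↦1, 3↦0, 4↦3, 5↦3, 6↦0]  zeros at y ∈ {3, 6}
  x = 2: [0↦0, 1↦3, 2↦3, 3↦0, 4↦1, 5↦6, 6↦1]  zeros at y ∈ {0, 3}
  x = 3: [0↦4, 1↦5, 2↦3, 3↦5, 4↦4, 5↦0, 6↦0]  zeros at y ∈ {5, 6}
  x = 4: [0↦6, 1↦5, 2↦1, 3↦1, 4↦5, 5↦6, 6↦4]  zeros at y ∈ ∅
  x = 5: [0↦6, 1↦3, 2↦4, 3↦2, 4↦4, 5↦3, 6↦6]  zeros at y ∈ ∅
  x = 6: [0↦4, 1↦6, 2↦5, 3↦1, 4↦1, 5↦5, 6↦6]  zeros at y ∈ ∅
Collecting zeros: affine points = {(0, 0), (0, 1), (1, 3), (1, 6), (2, 0), (2, 3), (3, 5), (3, 6)}.
Total count |C(F_7)_aff| = 8.


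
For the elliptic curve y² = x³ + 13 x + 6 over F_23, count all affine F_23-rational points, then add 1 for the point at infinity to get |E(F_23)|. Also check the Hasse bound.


Affine points = {(0, 11), (0, 12), (3, 7), (3, 16), (5, 9), (5, 14), (6, 1), (6, 22), (7, 7), (7, 16), (8, 1), (8, 22), (9, 1), (9, 22), (10, 3), (10, 20), (11, 10), (11, 13), (12, 2), (12, 21), (13, 7), (13, 16), (16, 3), (16, 20), (18, 0), (20, 3), (20, 20), (21, 8), (21, 15)}; affine count = 29; |E(F_23)| = 30.

Discriminant check: Δ ∝ 4a³ + 27b² = 4·13³ + 27·6² = 4·2197 + 27·36 ≡ 8 (mod 23). Nonzero ⇒ E is nonsingular.
For each x ∈ F_23, compute rhs = x³ + 13·x + 6 mod 23, then count y ∈ F_23 with y² ≡ rhs.
  x = 0: rhs = 6, matching y values: 11, 12 (2 points).
  x = 1: rhs = 20, matching y values: none (0 points).
  x = 2: rhs = 17, matching y values: none (0 points).
  x = 3: rhs = 3, matching y values: 7, 16 (2 points).
  x = 4: rhs = 7, matching y values: none (0 points).
  x = 5: rhs = 12, matching y values: 9, 14 (2 points).
  x = 6: rhs = 1, matching y values: 1, 22 (2 points).
  x = 7: rhs = 3, matching y values: 7, 16 (2 points).
  x = 8: rhs = 1, matching y values: 1, 22 (2 points).
  x = 9: rhs = 1, matching y values: 1, 22 (2 points).
  x = 10: rhs = 9, matching y values: 3, 20 (2 points).
  x = 11: rhs = 8, matching y values: 10, 13 (2 points).
  x = 12: rhs = 4, matching y values: 2, 21 (2 points).
  x = 13: rhs = 3, matching y values: 7, 16 (2 points).
  x = 14: rhs = 11, matching y values: none (0 points).
  x = 15: rhs = 11, matching y values: none (0 points).
  x = 16: rhs = 9, matching y values: 3, 20 (2 points).
  x = 17: rhs = 11, matching y values: none (0 points).
  x = 18: rhs = 0, matching y values: 0 (1 points).
  x = 19: rhs = 5, matching y values: none (0 points).
  x = 20: rhs = 9, matching y values: 3, 20 (2 points).
  x = 21: rhs = 18, matching y values: 8, 15 (2 points).
  x = 22: rhs = 15, matching y values: none (0 points).
Total affine count: 29.
Full point count |E(F_23)| = 29 + 1 = 30.
Hasse bound: |30 − (23+1)| = |6| = 6 ≤ 2√23 ≈ 9.5917 ✓.


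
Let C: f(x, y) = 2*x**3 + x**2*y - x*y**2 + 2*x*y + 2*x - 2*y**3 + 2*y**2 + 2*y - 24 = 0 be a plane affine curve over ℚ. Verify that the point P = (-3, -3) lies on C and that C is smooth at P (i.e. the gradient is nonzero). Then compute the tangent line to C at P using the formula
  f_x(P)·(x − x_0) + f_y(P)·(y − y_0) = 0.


Tangent line at P: 59*x - 79*y - 60 = 0.

Step 1: f(-3, -3) = 0, so P lies on C.
Step 2: partial derivatives
  f_x(x, y) = 6*x**2 + 2*x*y - y**2 + 2*y + 2, f_y(x, y) = x**2 - 2*x*y + 2*x - 6*y**2 + 4*y + 2.
  f_x(P) = 59, f_y(P) = -79 (gradient nonzero, so P is smooth).
Step 3: tangent line at P: 59·(x − -3) + -79·(y − -3) = 0.
Expanding: 59*x - 79*y - 60 = 0.


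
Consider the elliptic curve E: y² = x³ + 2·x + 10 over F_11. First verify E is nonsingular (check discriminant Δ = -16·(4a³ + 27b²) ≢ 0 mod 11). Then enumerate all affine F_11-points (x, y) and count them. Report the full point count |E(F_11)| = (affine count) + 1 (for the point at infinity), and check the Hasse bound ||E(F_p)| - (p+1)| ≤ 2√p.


Affine points = {(2, 0), (4, 4), (4, 7), (7, 2), (7, 9), (9, 3), (9, 8)}; affine count = 7; |E(F_11)| = 8.

Discriminant check: Δ ∝ 4a³ + 27b² = 4·2³ + 27·10² = 4·8 + 27·100 ≡ 4 (mod 11). Nonzero ⇒ E is nonsingular.
For each x ∈ F_11, compute rhs = x³ + 2·x + 10 mod 11, then count y ∈ F_11 with y² ≡ rhs.
  x = 0: rhs = 10, matching y values: none (0 points).
  x = 1: rhs = 2, matching y values: none (0 points).
  x = 2: rhs = 0, matching y values: 0 (1 points).
  x = 3: rhs = 10, matching y values: none (0 points).
  x = 4: rhs = 5, matching y values: 4, 7 (2 points).
  x = 5: rhs = 2, matching y values: none (0 points).
  x = 6: rhs = 7, matching y values: none (0 points).
  x = 7: rhs = 4, matching y values: 2, 9 (2 points).
  x = 8: rhs = 10, matching y values: none (0 points).
  x = 9: rhs = 9, matching y values: 3, 8 (2 points).
  x = 10: rhs = 7, matching y values: none (0 points).
Total affine count: 7.
Full point count |E(F_11)| = 7 + 1 = 8.
Hasse bound: |8 − (11+1)| = |-4| = 4 ≤ 2√11 ≈ 6.6332 ✓.


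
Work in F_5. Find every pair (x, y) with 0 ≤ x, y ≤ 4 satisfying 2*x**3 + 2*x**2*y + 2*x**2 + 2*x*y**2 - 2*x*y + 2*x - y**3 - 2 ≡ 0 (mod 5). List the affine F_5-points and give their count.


Affine F_5-points: {(0, 2), (1, 1), (1, 3)}; count = 3.

For each of the 25 pairs (x, y) ∈ F_5², evaluate f(x, y) mod 5. Record the zeros.
  x = 0: [0↦3, 1↦2, 2↦0, 3↦1, 4↦4]  zeros at y ∈ {2}
  x = 1: [0↦4, 1↦0, 2↦4, 3↦0, 4↦2]  zeros at y ∈ {1, 3}
  x = 2: [0↦1, 1↦3, 2↦2, 3↦2, 4↦2]  zeros at y ∈ ∅
  x = 3: [0↦1, 1↦3, 2↦1, 3↦4, 4↦1]  zeros at y ∈ ∅
  x = 4: [0↦1, 1↦2, 2↦3, 3↦3, 4↦1]  zeros at y ∈ ∅
Collecting zeros: affine points = {(0, 2), (1, 1), (1, 3)}.
Total count |C(F_5)_aff| = 3.


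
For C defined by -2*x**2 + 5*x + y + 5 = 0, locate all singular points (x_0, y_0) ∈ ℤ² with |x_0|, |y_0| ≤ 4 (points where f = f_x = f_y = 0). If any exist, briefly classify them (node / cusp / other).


No singular points in the scanned grid; C is smooth there.

Compute partial derivatives:
  f_x = 5 - 4*x.
  f_y = 1.
f_y = 1 is a nonzero constant, so f_y never vanishes: no point (x, y) can satisfy f = f_x = f_y = 0. In particular no (x, y) ∈ {−4, ..., 4}² is singular; the curve is smooth.


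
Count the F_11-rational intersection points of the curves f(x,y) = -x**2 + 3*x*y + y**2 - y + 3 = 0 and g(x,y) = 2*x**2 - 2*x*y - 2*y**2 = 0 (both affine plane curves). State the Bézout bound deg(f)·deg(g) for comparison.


Common zeros: {(8, 2), (9, 5)}; count = 2; Bézout bound = 4.

deg(f) = 2, deg(g) = 2, so Bézout bound = 4.
Scan x ∈ F_11. For each x, list the y ∈ F_11 with f(x, y) ≡ 0 and those with g(x, y) ≡ 0 (mod 11); the common zeros in that column are the intersection.
  x = 0: f ≡ 0 at y ∈ {6}; g ≡ 0 at y ∈ {0}; common: ∅.
  x = 1: f ≡ 0 at y ∈ ∅; g ≡ 0 at y ∈ {3, 7}; common: ∅.
  x = 2: f ≡ 0 at y ∈ ∅; g ≡ 0 at y ∈ {3, 6}; common: ∅.
  x = 3: f ≡ 0 at y ∈ {7}; g ≡ 0 at y ∈ {9, 10}; common: ∅.
  x = 4: f ≡ 0 at y ∈ ∅; g ≡ 0 at y ∈ {1, 6}; common: ∅.
  x = 5: f ≡ 0 at y ∈ {0, 8}; g ≡ 0 at y ∈ {2, 4}; common: ∅.
  x = 6: f ≡ 0 at y ∈ {0, 5}; g ≡ 0 at y ∈ {7, 9}; common: ∅.
  x = 7: f ≡ 0 at y ∈ {6, 7}; g ≡ 0 at y ∈ {5, 10}; common: ∅.
  x = 8: f ≡ 0 at y ∈ {2, 8}; g ≡ 0 at y ∈ {1, 2}; common: {2}.
  x = 9: f ≡ 0 at y ∈ {2, 5}; g ≡ 0 at y ∈ {5, 8}; common: {5}.
  x = 10: f ≡ 0 at y ∈ ∅; g ≡ 0 at y ∈ {4, 8}; common: ∅.
Collecting: common zeros = {(8, 2), (9, 5)}, so the count is 2.
Comparison with the Bézout bound: 2 ≤ 4 = deg(f)·deg(g), as expected for curves with no common component (the affine F_11-count falls short of the bound because intersections may lie at infinity, over extension fields, or carry multiplicity).


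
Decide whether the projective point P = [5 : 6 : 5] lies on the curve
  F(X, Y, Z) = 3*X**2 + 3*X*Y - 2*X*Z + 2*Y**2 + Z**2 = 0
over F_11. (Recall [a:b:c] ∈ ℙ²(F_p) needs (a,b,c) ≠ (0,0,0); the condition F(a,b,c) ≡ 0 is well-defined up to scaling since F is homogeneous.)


F(5,6,5) ≡ 3 (mod 11); P is NOT on the curve.

Evaluate F(5, 6, 5) term-by-term (mod 11).
  3*X**2 ↦ 3·25·1·1 = 75
  3*X*Y ↦ 3·5·6·1 = 90
  -2*X*Z ↦ -2·5·1·5 = -50
  2*Y**2 ↦ 2·1·36·1 = 72
  Z**2 ↦ 1·1·1·25 = 25
Sum: F(5, 6, 5) = (75) + (90) + (-50) + (72) + (25) = 212.
Reducing mod 11: 212 ≡ 3 (mod 11).
Since F(a, b, c) ≡ 3 ≠ 0 (mod 11), P does NOT lie on the curve.


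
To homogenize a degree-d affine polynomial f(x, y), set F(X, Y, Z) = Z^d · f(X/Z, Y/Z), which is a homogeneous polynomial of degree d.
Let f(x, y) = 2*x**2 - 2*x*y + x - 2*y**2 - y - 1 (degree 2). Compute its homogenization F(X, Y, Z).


F(X, Y, Z) = 2*X**2 - 2*X*Y + X*Z - 2*Y**2 - Y*Z - Z**2

deg(f) = 2.
Substitute x = X/Z, y = Y/Z into f, then multiply by Z^2.
  monomial 2·x^2·y^0 ↦ 2·X^2·Y^0·Z^0.
  monomial -2·x^1·y^1 ↦ -2·X^1·Y^1·Z^0.
  monomial 1·x^1·y^0 ↦ 1·X^1·Y^0·Z^1.
  monomial -2·x^0·y^2 ↦ -2·X^0·Y^2·Z^0.
  monomial -1·x^0·y^1 ↦ -1·X^0·Y^1·Z^1.
  monomial -1·x^0·y^0 ↦ -1·X^0·Y^0·Z^2.
Collecting: F(X, Y, Z) = 2*X**2 - 2*X*Y + X*Z - 2*Y**2 - Y*Z - Z**2.


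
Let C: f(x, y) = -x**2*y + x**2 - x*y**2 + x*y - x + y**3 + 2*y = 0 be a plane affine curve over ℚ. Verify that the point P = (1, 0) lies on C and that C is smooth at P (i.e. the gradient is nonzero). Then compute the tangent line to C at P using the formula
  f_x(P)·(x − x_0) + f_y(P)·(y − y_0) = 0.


Tangent line at P: x + 2*y - 1 = 0.

Step 1: f(1, 0) = 0, so P lies on C.
Step 2: partial derivatives
  f_x(x, y) = -2*x*y + 2*x - y**2 + y - 1, f_y(x, y) = -x**2 - 2*x*y + x + 3*y**2 + 2.
  f_x(P) = 1, f_y(P) = 2 (gradient nonzero, so P is smooth).
Step 3: tangent line at P: 1·(x − 1) + 2·(y − 0) = 0.
Expanding: x + 2*y - 1 = 0.


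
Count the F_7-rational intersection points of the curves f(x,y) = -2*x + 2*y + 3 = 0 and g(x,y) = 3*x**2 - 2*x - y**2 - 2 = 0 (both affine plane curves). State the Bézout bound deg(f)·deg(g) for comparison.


Common zeros: {(5, 0)}; count = 1; Bézout bound = 2.

deg(f) = 1, deg(g) = 2, so Bézout bound = 2.
Scan x ∈ F_7. For each x, list the y ∈ F_7 with f(x, y) ≡ 0 and those with g(x, y) ≡ 0 (mod 7); the common zeros in that column are the intersection.
  x = 0: f ≡ 0 at y ∈ {2}; g ≡ 0 at y ∈ ∅; common: ∅.
  x = 1: f ≡ 0 at y ∈ {3}; g ≡ 0 at y ∈ ∅; common: ∅.
  x = 2: f ≡ 0 at y ∈ {4}; g ≡ 0 at y ∈ ∅; common: ∅.
  x = 3: f ≡ 0 at y ∈ {5}; g ≡ 0 at y ∈ ∅; common: ∅.
  x = 4: f ≡ 0 at y ∈ {6}; g ≡ 0 at y ∈ ∅; common: ∅.
  x = 5: f ≡ 0 at y ∈ {0}; g ≡ 0 at y ∈ {0}; common: {0}.
  x = 6: f ≡ 0 at y ∈ {1}; g ≡ 0 at y ∈ ∅; common: ∅.
Collecting: common zeros = {(5, 0)}, so the count is 1.
Comparison with the Bézout bound: 1 ≤ 2 = deg(f)·deg(g), as expected for curves with no common component (the affine F_7-count falls short of the bound because intersections may lie at infinity, over extension fields, or carry multiplicity).


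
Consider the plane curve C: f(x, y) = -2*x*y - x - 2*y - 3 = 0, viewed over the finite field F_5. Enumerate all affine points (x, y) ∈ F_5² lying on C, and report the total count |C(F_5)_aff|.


Affine F_5-points: {(0, 1), (1, 4), (2, 0), (3, 3)}; count = 4.

For each of the 25 pairs (x, y) ∈ F_5², evaluate f(x, y) mod 5. Record the zeros.
  x = 0: [0↦2, 1↦0, 2↦3, 3↦1, 4↦4]  zeros at y ∈ {1}
  x = 1: [0↦1, 1↦2, 2↦3, 3↦4, 4↦0]  zeros at y ∈ {4}
  x = 2: [0↦0, 1↦4, 2↦3, 3↦2, 4↦1]  zeros at y ∈ {0}
  x = 3: [0↦4, 1↦1, 2↦3, 3↦0, 4↦2]  zeros at y ∈ {3}
  x = 4: [0↦3, 1↦3, 2↦3, 3↦3, 4↦3]  zeros at y ∈ ∅
Collecting zeros: affine points = {(0, 1), (1, 4), (2, 0), (3, 3)}.
Total count |C(F_5)_aff| = 4.


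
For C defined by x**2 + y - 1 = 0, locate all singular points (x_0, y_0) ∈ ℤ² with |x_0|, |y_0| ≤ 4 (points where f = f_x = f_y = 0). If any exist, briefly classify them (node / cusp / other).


No singular points in the scanned grid; C is smooth there.

Compute partial derivatives:
  f_x = 2*x.
  f_y = 1.
f_y = 1 is a nonzero constant, so f_y never vanishes: no point (x, y) can satisfy f = f_x = f_y = 0. In particular no (x, y) ∈ {−4, ..., 4}² is singular; the curve is smooth.


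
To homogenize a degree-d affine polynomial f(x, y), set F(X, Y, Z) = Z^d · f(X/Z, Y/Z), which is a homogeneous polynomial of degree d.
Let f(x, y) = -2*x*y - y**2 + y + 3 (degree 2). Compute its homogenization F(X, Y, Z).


F(X, Y, Z) = -2*X*Y - Y**2 + Y*Z + 3*Z**2

deg(f) = 2.
Substitute x = X/Z, y = Y/Z into f, then multiply by Z^2.
  monomial -2·x^1·y^1 ↦ -2·X^1·Y^1·Z^0.
  monomial -1·x^0·y^2 ↦ -1·X^0·Y^2·Z^0.
  monomial 1·x^0·y^1 ↦ 1·X^0·Y^1·Z^1.
  monomial 3·x^0·y^0 ↦ 3·X^0·Y^0·Z^2.
Collecting: F(X, Y, Z) = -2*X*Y - Y**2 + Y*Z + 3*Z**2.


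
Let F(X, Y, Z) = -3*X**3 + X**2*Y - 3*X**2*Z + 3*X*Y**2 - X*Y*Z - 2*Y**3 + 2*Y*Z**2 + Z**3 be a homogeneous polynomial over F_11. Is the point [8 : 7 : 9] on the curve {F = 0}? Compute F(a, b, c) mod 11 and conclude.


F(8,7,9) ≡ 1 (mod 11); P is NOT on the curve.

Evaluate F(8, 7, 9) term-by-term (mod 11).
  -3*X**3 ↦ -3·512·1·1 = -1536
  X**2*Y ↦ 1·64·7·1 = 448
  -3*X**2*Z ↦ -3·64·1·9 = -1728
  3*X*Y**2 ↦ 3·8·49·1 = 1176
  -X*Y*Z ↦ -1·8·7·9 = -504
  -2*Y**3 ↦ -2·1·343·1 = -686
  2*Y*Z**2 ↦ 2·1·7·81 = 1134
  Z**3 ↦ 1·1·1·729 = 729
Sum: F(8, 7, 9) = (-1536) + (448) + (-1728) + (1176) + (-504) + (-686) + (1134) + (729) = -967.
Reducing mod 11: -967 ≡ 1 (mod 11).
Since F(a, b, c) ≡ 1 ≠ 0 (mod 11), P does NOT lie on the curve.


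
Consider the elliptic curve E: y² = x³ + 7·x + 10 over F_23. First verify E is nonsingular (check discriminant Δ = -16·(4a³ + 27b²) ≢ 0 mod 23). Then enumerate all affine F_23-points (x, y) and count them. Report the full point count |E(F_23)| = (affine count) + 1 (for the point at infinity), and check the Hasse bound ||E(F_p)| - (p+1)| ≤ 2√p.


Affine points = {(1, 8), (1, 15), (2, 3), (2, 20), (3, 9), (3, 14), (5, 3), (5, 20), (8, 7), (8, 16), (14, 0), (16, 3), (16, 20), (20, 10), (20, 13), (22, 5), (22, 18)}; affine count = 17; |E(F_23)| = 18.

Discriminant check: Δ ∝ 4a³ + 27b² = 4·7³ + 27·10² = 4·343 + 27·100 ≡ 1 (mod 23). Nonzero ⇒ E is nonsingular.
For each x ∈ F_23, compute rhs = x³ + 7·x + 10 mod 23, then count y ∈ F_23 with y² ≡ rhs.
  x = 0: rhs = 10, matching y values: none (0 points).
  x = 1: rhs = 18, matching y values: 8, 15 (2 points).
  x = 2: rhs = 9, matching y values: 3, 20 (2 points).
  x = 3: rhs = 12, matching y values: 9, 14 (2 points).
  x = 4: rhs = 10, matching y values: none (0 points).
  x = 5: rhs = 9, matching y values: 3, 20 (2 points).
  x = 6: rhs = 15, matching y values: none (0 points).
  x = 7: rhs = 11, matching y values: none (0 points).
  x = 8: rhs = 3, matching y values: 7, 16 (2 points).
  x = 9: rhs = 20, matching y values: none (0 points).
  x = 10: rhs = 22, matching y values: none (0 points).
  x = 11: rhs = 15, matching y values: none (0 points).
  x = 12: rhs = 5, matching y values: none (0 points).
  x = 13: rhs = 21, matching y values: none (0 points).
  x = 14: rhs = 0, matching y values: 0 (1 points).
  x = 15: rhs = 17, matching y values: none (0 points).
  x = 16: rhs = 9, matching y values: 3, 20 (2 points).
  x = 17: rhs = 5, matching y values: none (0 points).
  x = 18: rhs = 11, matching y values: none (0 points).
  x = 19: rhs = 10, matching y values: none (0 points).
  x = 20: rhs = 8, matching y values: 10, 13 (2 points).
  x = 21: rhs = 11, matching y values: none (0 points).
  x = 22: rhs = 2, matching y values: 5, 18 (2 points).
Total affine count: 17.
Full point count |E(F_23)| = 17 + 1 = 18.
Hasse bound: |18 − (23+1)| = |-6| = 6 ≤ 2√23 ≈ 9.5917 ✓.


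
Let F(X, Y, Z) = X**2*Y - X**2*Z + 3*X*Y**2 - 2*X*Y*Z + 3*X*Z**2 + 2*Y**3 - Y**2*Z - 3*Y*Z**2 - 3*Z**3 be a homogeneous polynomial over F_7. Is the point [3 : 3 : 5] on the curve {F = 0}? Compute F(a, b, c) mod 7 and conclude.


F(3,3,5) ≡ 6 (mod 7); P is NOT on the curve.

Evaluate F(3, 3, 5) term-by-term (mod 7).
  X**2*Y ↦ 1·9·3·1 = 27
  -X**2*Z ↦ -1·9·1·5 = -45
  3*X*Y**2 ↦ 3·3·9·1 = 81
  -2*X*Y*Z ↦ -2·3·3·5 = -90
  3*X*Z**2 ↦ 3·3·1·25 = 225
  2*Y**3 ↦ 2·1·27·1 = 54
  -Y**2*Z ↦ -1·1·9·5 = -45
  -3*Y*Z**2 ↦ -3·1·3·25 = -225
  -3*Z**3 ↦ -3·1·1·125 = -375
Sum: F(3, 3, 5) = (27) + (-45) + (81) + (-90) + (225) + (54) + (-45) + (-225) + (-375) = -393.
Reducing mod 7: -393 ≡ 6 (mod 7).
Since F(a, b, c) ≡ 6 ≠ 0 (mod 7), P does NOT lie on the curve.
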